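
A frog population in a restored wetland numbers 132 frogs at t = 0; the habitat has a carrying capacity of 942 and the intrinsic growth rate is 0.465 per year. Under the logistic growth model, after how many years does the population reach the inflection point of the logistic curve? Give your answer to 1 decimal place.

3.9 years

Logistic growth is fastest at N = K/2 = 471.
A = (K − N₀)/N₀ = 6.1364. Set K/(1 + A·e^(−rt)) = K/2 → A·e^(−rt) = 1.
e^(−0.465t) = 1/6.1364 = 0.162963, so t = ln(6.1364)/0.465 = 1.8142/0.465 = 3.9016.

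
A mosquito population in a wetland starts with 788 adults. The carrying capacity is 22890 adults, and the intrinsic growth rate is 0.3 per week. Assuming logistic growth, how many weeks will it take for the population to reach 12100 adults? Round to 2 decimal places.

A = (K − N₀)/N₀ = (22890 − 788)/788 = 28.048.
Solve 22890/(1 + 28.048·e^(−0.3t)) = 12100: 1 + 28.048·e^(−0.3t) = 1.8917, so e^(−0.3t) = 0.0317929.
−0.3·t = ln(0.0317929) = -3.4485, so t = 3.4485/0.3 = 11.495.

11.50 weeks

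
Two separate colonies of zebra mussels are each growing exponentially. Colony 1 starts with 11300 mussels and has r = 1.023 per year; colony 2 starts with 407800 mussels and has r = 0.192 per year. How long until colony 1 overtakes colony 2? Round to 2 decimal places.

4.32 years

Set 11300·e^(1.023t) = 407800·e^(0.192t).
e^((1.023 − 0.192)t) = 407800/11300 → e^(0.831·t) = 36.088.
0.831·t = ln(36.088) = 3.586, so t = 3.586/0.831 = 4.3153.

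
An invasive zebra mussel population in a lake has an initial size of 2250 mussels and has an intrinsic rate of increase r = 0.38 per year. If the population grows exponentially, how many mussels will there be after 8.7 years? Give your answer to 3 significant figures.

N(t) = N₀·e^(rt) = 2250 × e^(0.38×8.7) = 2250 × e^3.306.
e^3.306 ≈ 27.276, so N ≈ 2250 × 27.276 = 61370.6.

61400 mussels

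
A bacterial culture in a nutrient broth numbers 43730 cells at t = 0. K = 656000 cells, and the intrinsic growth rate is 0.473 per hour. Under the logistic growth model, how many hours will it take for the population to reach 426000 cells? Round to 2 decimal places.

A = (K − N₀)/N₀ = (656000 − 43730)/43730 = 14.001.
Solve 656000/(1 + 14.001·e^(−0.473t)) = 426000: 1 + 14.001·e^(−0.473t) = 1.5399, so e^(−0.473t) = 0.0385616.
−0.473·t = ln(0.0385616) = -3.2555, so t = 3.2555/0.473 = 6.8827.

6.88 hours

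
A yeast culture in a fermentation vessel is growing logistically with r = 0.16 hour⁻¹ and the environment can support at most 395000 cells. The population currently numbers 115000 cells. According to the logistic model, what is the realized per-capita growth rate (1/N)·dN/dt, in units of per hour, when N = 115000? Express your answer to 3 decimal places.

(1/N)·dN/dt = r(1 − N/K) = 0.16 × (1 − 115000/395000).
= 0.16 × 0.70886 = 0.11342.

0.113 per hour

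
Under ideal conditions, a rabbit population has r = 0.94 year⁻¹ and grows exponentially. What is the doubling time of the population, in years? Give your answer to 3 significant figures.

0.737 years

Doubling time t_d = ln(2)/r = 0.6931/0.94 = 0.73739.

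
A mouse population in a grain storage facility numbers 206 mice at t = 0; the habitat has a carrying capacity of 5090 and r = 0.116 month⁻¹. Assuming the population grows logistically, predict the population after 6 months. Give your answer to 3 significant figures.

A = (K − N₀)/N₀ = (5090 − 206)/206 = 23.709.
N(t) = K/(1 + A·e^(−rt)) = 5090/(1 + 23.709×e^(−0.116×6)).
e^(−0.696) = 0.49858; denominator = 1 + 23.709×0.49858 = 12.821.
N = 5090/12.821 = 397.017.

397 mice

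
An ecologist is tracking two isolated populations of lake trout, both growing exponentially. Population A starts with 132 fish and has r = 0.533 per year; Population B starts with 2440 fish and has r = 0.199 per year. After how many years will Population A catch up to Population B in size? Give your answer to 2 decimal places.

8.73 years

Set 132·e^(0.533t) = 2440·e^(0.199t).
e^((0.533 − 0.199)t) = 2440/132 → e^(0.334·t) = 18.485.
0.334·t = ln(18.485) = 2.917, so t = 2.917/0.334 = 8.7334.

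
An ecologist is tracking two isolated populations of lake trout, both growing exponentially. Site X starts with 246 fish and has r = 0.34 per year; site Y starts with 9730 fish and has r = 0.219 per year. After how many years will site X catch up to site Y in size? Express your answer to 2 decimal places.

Set 246·e^(0.34t) = 9730·e^(0.219t).
e^((0.34 − 0.219)t) = 9730/246 → e^(0.121·t) = 39.553.
0.121·t = ln(39.553) = 3.6776, so t = 3.6776/0.121 = 30.394.

30.39 years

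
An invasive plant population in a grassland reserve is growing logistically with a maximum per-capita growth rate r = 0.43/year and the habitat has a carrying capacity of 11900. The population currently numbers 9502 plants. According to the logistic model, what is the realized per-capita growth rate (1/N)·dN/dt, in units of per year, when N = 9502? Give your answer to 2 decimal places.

0.09 per year

(1/N)·dN/dt = r(1 − N/K) = 0.43 × (1 − 9502/11900).
= 0.43 × 0.20151 = 0.08665.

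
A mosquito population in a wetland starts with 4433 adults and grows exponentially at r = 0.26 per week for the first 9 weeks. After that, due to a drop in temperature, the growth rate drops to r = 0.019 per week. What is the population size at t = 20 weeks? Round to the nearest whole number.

56717 adults

Phase 1: N(9) = 4433·e^(0.26×9) = 4433·e^2.34 = 46020.
Phase 2 runs for 20 − 9 = 11 weeks at r = 0.019.
N(20) = 46020·e^(0.019×11) = 46020·e^0.209 = 56717.1.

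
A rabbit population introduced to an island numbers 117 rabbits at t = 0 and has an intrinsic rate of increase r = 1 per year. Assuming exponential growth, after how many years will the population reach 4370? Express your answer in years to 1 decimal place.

3.6 years

Set N₀·e^(rt) = 4370: e^(1·t) = 4370/117 = 37.35.
1·t = ln(37.35) = 3.6203, so t = 3.6203/1 = 3.6203.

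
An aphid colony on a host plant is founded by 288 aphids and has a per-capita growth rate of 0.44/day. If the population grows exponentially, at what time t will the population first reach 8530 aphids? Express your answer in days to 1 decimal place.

7.7 days

Set N₀·e^(rt) = 8530: e^(0.44·t) = 8530/288 = 29.618.
0.44·t = ln(29.618) = 3.3884, so t = 3.3884/0.44 = 7.7009.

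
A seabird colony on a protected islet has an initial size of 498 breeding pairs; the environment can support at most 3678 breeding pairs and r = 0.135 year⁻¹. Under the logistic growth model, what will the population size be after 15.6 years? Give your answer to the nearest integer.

A = (K − N₀)/N₀ = (3678 − 498)/498 = 6.3855.
N(t) = K/(1 + A·e^(−rt)) = 3678/(1 + 6.3855×e^(−0.135×15.6)).
e^(−2.106) = 0.12172; denominator = 1 + 6.3855×0.12172 = 1.7773.
N = 3678/1.7773 = 2069.46.

2069 breeding pairs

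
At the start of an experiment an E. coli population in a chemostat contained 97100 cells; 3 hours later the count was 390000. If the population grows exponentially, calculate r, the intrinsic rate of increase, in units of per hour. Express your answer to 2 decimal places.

From N(t) = N₀·e^(rt): e^(r·3) = 390000/97100 = 4.0165.
r·3 = ln(4.0165) = 1.3904, so r = 1.3904/3 = 0.46347.

0.46 per hour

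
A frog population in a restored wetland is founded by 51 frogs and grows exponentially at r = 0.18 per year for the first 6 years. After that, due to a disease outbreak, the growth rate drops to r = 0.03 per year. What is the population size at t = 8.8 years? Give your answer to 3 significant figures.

Phase 1: N(6) = 51·e^(0.18×6) = 51·e^1.08 = 150.179.
Phase 2 runs for 8.8 − 6 = 2.8 years at r = 0.03.
N(8.8) = 150.179·e^(0.03×2.8) = 150.179·e^0.084 = 163.339.

163 frogs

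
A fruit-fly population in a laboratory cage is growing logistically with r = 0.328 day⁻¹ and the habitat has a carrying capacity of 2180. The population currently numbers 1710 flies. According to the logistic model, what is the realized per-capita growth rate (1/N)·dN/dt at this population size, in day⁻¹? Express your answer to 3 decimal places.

0.071 per day

(1/N)·dN/dt = r(1 − N/K) = 0.328 × (1 − 1710/2180).
= 0.328 × 0.2156 = 0.070716.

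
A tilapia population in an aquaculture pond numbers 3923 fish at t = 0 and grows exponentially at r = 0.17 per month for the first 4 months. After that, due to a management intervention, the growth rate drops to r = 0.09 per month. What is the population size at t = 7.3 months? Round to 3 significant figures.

10400 fish

Phase 1: N(4) = 3923·e^(0.17×4) = 3923·e^0.68 = 7743.52.
Phase 2 runs for 7.3 − 4 = 3.3 months at r = 0.09.
N(7.3) = 7743.52·e^(0.09×3.3) = 7743.52·e^0.297 = 10421.4.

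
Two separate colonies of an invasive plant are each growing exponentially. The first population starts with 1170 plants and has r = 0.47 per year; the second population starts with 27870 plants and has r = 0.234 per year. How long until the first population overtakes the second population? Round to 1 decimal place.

Set 1170·e^(0.47t) = 27870·e^(0.234t).
e^((0.47 − 0.234)t) = 27870/1170 → e^(0.236·t) = 23.821.
0.236·t = ln(23.821) = 3.1705, so t = 3.1705/0.236 = 13.435.

13.4 years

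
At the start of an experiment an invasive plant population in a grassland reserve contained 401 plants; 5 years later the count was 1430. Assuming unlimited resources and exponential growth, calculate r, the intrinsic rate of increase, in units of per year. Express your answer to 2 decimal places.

From N(t) = N₀·e^(rt): e^(r·5) = 1430/401 = 3.5661.
r·5 = ln(3.5661) = 1.2715, so r = 1.2715/5 = 0.25429.

0.25 per year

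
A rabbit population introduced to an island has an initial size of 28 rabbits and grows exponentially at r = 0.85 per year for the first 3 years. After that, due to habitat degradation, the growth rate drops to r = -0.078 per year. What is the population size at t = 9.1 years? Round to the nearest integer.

223 rabbits

Phase 1: N(3) = 28·e^(0.85×3) = 28·e^2.55 = 358.599.
Phase 2 runs for 9.1 − 3 = 6.1 years at r = -0.078.
N(9.1) = 358.599·e^(-0.078×6.1) = 358.599·e^-0.4758 = 222.829.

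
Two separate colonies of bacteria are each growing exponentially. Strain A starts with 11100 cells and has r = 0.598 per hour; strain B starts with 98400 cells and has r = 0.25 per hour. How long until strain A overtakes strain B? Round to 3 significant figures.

6.27 hours

Set 11100·e^(0.598t) = 98400·e^(0.25t).
e^((0.598 − 0.25)t) = 98400/11100 → e^(0.348·t) = 8.8649.
0.348·t = ln(8.8649) = 2.1821, so t = 2.1821/0.348 = 6.2704.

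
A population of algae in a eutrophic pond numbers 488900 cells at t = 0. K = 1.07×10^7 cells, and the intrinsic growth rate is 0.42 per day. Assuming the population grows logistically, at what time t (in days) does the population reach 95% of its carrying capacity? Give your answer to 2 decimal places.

A = (K − N₀)/N₀ = (1.07×10^7 − 488900)/488900 = 20.886.
Solve 1.07×10^7/(1 + 20.886·e^(−0.42t)) = 1.0165×10^7: 1 + 20.886·e^(−0.42t) = 1.0526, so e^(−0.42t) = 0.00251996.
−0.42·t = ln(0.00251996) = -5.9835, so t = 5.9835/0.42 = 14.246.

14.25 days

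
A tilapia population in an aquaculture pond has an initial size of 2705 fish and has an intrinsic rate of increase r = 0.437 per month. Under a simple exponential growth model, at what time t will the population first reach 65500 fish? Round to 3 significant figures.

Set N₀·e^(rt) = 65500: e^(0.437·t) = 65500/2705 = 24.214.
0.437·t = ln(24.214) = 3.1869, so t = 3.1869/0.437 = 7.2928.

7.29 months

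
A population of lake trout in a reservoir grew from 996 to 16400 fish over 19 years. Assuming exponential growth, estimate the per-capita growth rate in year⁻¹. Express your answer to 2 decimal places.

0.15 per year

From N(t) = N₀·e^(rt): e^(r·19) = 16400/996 = 16.466.
r·19 = ln(16.466) = 2.8013, so r = 2.8013/19 = 0.14744.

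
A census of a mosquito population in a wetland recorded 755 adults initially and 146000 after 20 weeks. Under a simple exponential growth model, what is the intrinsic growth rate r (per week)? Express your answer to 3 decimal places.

From N(t) = N₀·e^(rt): e^(r·20) = 146000/755 = 193.38.
r·20 = ln(193.38) = 5.2646, so r = 5.2646/20 = 0.26323.

0.263 per week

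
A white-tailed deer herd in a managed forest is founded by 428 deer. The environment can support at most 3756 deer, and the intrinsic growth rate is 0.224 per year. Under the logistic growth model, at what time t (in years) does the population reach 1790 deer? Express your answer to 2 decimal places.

8.74 years

A = (K − N₀)/N₀ = (3756 − 428)/428 = 7.7757.
Solve 3756/(1 + 7.7757·e^(−0.224t)) = 1790: 1 + 7.7757·e^(−0.224t) = 2.0983, so e^(−0.224t) = 0.141251.
−0.224·t = ln(0.141251) = -1.9572, so t = 1.9572/0.224 = 8.7376.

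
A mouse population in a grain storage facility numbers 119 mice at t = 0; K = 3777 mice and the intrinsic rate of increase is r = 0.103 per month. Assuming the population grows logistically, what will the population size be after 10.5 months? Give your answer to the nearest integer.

331 mice

A = (K − N₀)/N₀ = (3777 − 119)/119 = 30.739.
N(t) = K/(1 + A·e^(−rt)) = 3777/(1 + 30.739×e^(−0.103×10.5)).
e^(−1.081) = 0.33909; denominator = 1 + 30.739×0.33909 = 11.423.
N = 3777/11.423 = 330.639.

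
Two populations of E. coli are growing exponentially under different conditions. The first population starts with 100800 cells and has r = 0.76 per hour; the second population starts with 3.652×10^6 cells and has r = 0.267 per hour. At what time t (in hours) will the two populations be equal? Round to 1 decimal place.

7.3 hours

Set 100800·e^(0.76t) = 3.652×10^6·e^(0.267t).
e^((0.76 − 0.267)t) = 3.652×10^6/100800 → e^(0.493·t) = 36.23.
0.493·t = ln(36.23) = 3.5899, so t = 3.5899/0.493 = 7.2817.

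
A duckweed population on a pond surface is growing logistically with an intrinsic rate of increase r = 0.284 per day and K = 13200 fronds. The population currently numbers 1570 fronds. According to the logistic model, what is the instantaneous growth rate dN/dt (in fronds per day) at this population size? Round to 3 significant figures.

393 fronds per day

dN/dt = rN(1 − N/K) = 0.284 × 1570 × (1 − 1570/13200).
1 − 1570/13200 = 0.88106; dN/dt = 0.284 × 1570 × 0.88106 = 392.85.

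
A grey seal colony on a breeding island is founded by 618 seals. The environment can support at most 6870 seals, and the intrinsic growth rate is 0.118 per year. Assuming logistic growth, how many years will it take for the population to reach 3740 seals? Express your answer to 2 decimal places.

21.12 years

A = (K − N₀)/N₀ = (6870 − 618)/618 = 10.117.
Solve 6870/(1 + 10.117·e^(−0.118t)) = 3740: 1 + 10.117·e^(−0.118t) = 1.8369, so e^(−0.118t) = 0.082726.
−0.118·t = ln(0.082726) = -2.4922, so t = 2.4922/0.118 = 21.121.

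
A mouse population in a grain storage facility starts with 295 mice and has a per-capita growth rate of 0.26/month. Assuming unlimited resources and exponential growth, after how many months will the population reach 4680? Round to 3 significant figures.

Set N₀·e^(rt) = 4680: e^(0.26·t) = 4680/295 = 15.864.
0.26·t = ln(15.864) = 2.7641, so t = 2.7641/0.26 = 10.631.

10.6 months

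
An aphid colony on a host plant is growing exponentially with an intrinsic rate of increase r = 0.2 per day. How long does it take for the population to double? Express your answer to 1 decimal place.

3.5 days

Doubling time t_d = ln(2)/r = 0.6931/0.2 = 3.4657.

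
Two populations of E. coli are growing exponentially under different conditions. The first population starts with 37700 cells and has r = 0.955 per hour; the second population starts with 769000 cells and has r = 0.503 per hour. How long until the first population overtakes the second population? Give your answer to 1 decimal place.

Set 37700·e^(0.955t) = 769000·e^(0.503t).
e^((0.955 − 0.503)t) = 769000/37700 → e^(0.452·t) = 20.398.
0.452·t = ln(20.398) = 3.0154, so t = 3.0154/0.452 = 6.6713.

6.7 hours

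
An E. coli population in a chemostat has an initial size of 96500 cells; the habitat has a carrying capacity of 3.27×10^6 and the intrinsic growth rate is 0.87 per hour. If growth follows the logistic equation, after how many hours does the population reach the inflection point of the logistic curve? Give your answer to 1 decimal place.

4.0 hours

Logistic growth is fastest at N = K/2 = 1.635×10^6.
A = (K − N₀)/N₀ = 32.886. Set K/(1 + A·e^(−rt)) = K/2 → A·e^(−rt) = 1.
e^(−0.87t) = 1/32.886 = 0.0304081, so t = ln(32.886)/0.87 = 3.493/0.87 = 4.015.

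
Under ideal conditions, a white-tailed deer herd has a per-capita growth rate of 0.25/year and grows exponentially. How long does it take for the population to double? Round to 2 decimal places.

Doubling time t_d = ln(2)/r = 0.6931/0.25 = 2.7726.

2.77 years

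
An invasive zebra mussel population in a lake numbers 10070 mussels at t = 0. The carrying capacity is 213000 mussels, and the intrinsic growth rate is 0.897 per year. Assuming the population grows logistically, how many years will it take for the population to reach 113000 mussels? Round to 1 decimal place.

3.5 years

A = (K − N₀)/N₀ = (213000 − 10070)/10070 = 20.152.
Solve 213000/(1 + 20.152·e^(−0.897t)) = 113000: 1 + 20.152·e^(−0.897t) = 1.885, so e^(−0.897t) = 0.0439142.
−0.897·t = ln(0.0439142) = -3.1255, so t = 3.1255/0.897 = 3.4844.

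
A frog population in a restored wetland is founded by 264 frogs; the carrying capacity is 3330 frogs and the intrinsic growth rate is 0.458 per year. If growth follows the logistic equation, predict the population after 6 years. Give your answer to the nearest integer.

A = (K − N₀)/N₀ = (3330 − 264)/264 = 11.614.
N(t) = K/(1 + A·e^(−rt)) = 3330/(1 + 11.614×e^(−0.458×6)).
e^(−2.748) = 0.064056; denominator = 1 + 11.614×0.064056 = 1.7439.
N = 3330/1.7439 = 1909.49.

1909 frogs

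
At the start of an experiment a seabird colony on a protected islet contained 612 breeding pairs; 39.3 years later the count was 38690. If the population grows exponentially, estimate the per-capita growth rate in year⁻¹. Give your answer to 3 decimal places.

From N(t) = N₀·e^(rt): e^(r·39.3) = 38690/612 = 63.219.
r·39.3 = ln(63.219) = 4.1466, so r = 4.1466/39.3 = 0.10551.

0.106 per year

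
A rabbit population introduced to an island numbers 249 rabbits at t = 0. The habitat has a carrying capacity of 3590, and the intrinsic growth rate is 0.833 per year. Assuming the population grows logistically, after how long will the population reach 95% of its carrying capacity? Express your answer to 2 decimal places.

A = (K − N₀)/N₀ = (3590 − 249)/249 = 13.418.
Solve 3590/(1 + 13.418·e^(−0.833t)) = 3410.5: 1 + 13.418·e^(−0.833t) = 1.0526, so e^(−0.833t) = 0.00392256.
−0.833·t = ln(0.00392256) = -5.541, so t = 5.541/0.833 = 6.6519.

6.65 years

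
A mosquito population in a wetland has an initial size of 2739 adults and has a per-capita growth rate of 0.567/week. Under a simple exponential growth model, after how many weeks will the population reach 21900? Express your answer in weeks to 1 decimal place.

3.7 weeks

Set N₀·e^(rt) = 21900: e^(0.567·t) = 21900/2739 = 7.9956.
0.567·t = ln(7.9956) = 2.0789, so t = 2.0789/0.567 = 3.6665.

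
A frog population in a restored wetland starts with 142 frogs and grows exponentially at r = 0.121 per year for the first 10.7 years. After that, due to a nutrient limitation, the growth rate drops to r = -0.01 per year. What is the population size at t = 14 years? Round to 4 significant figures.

Phase 1: N(10.7) = 142·e^(0.121×10.7) = 142·e^1.295 = 518.286.
Phase 2 runs for 14 − 10.7 = 3.3 years at r = -0.01.
N(14) = 518.286·e^(-0.01×3.3) = 518.286·e^-0.033 = 501.462.

501.5 frogs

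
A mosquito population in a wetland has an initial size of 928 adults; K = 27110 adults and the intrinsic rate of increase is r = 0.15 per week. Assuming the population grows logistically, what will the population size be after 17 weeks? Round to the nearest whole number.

8464 adults

A = (K − N₀)/N₀ = (27110 − 928)/928 = 28.213.
N(t) = K/(1 + A·e^(−rt)) = 27110/(1 + 28.213×e^(−0.15×17)).
e^(−2.55) = 0.078082; denominator = 1 + 28.213×0.078082 = 3.2029.
N = 27110/3.2029 = 8464.08.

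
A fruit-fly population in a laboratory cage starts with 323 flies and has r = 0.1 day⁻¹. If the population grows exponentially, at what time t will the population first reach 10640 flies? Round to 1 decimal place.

Set N₀·e^(rt) = 10640: e^(0.1·t) = 10640/323 = 32.941.
0.1·t = ln(32.941) = 3.4947, so t = 3.4947/0.1 = 34.947.

34.9 days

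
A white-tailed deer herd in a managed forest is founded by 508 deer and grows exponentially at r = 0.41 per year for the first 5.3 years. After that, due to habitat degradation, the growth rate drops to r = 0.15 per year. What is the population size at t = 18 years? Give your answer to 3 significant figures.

30000 deer

Phase 1: N(5.3) = 508·e^(0.41×5.3) = 508·e^2.173 = 4462.58.
Phase 2 runs for 18 − 5.3 = 12.7 years at r = 0.15.
N(18) = 4462.58·e^(0.15×12.7) = 4462.58·e^1.905 = 29985.9.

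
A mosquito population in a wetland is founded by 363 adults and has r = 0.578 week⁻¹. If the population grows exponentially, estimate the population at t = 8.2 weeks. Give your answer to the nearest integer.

41523 adults

N(t) = N₀·e^(rt) = 363 × e^(0.578×8.2) = 363 × e^4.74.
e^4.74 ≈ 114.39, so N ≈ 363 × 114.39 = 41523.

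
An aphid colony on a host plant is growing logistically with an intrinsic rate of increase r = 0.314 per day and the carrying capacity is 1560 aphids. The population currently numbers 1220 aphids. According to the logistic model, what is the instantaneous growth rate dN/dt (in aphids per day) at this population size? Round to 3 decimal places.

dN/dt = rN(1 − N/K) = 0.314 × 1220 × (1 − 1220/1560).
1 − 1220/1560 = 0.21795; dN/dt = 0.314 × 1220 × 0.21795 = 83.492.

83.492 aphids per day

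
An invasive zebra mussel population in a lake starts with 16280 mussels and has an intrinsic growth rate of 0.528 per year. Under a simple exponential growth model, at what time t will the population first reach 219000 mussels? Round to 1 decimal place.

4.9 years

Set N₀·e^(rt) = 219000: e^(0.528·t) = 219000/16280 = 13.452.
0.528·t = ln(13.452) = 2.5991, so t = 2.5991/0.528 = 4.9226.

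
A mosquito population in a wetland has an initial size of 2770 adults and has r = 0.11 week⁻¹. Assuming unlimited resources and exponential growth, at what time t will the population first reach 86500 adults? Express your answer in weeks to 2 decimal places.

Set N₀·e^(rt) = 86500: e^(0.11·t) = 86500/2770 = 31.227.
0.11·t = ln(31.227) = 3.4413, so t = 3.4413/0.11 = 31.285.

31.28 weeks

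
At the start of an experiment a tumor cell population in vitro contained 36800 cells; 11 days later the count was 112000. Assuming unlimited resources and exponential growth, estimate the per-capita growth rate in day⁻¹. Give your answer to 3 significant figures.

From N(t) = N₀·e^(rt): e^(r·11) = 112000/36800 = 3.0435.
r·11 = ln(3.0435) = 1.113, so r = 1.113/11 = 0.10118.

0.101 per day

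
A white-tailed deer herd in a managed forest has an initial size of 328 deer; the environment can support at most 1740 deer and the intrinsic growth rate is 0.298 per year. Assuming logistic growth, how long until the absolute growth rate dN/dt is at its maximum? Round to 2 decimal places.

4.90 years

Logistic growth is fastest at N = K/2 = 870.
A = (K − N₀)/N₀ = 4.3049. Set K/(1 + A·e^(−rt)) = K/2 → A·e^(−rt) = 1.
e^(−0.298t) = 1/4.3049 = 0.232295, so t = ln(4.3049)/0.298 = 1.4597/0.298 = 4.8985.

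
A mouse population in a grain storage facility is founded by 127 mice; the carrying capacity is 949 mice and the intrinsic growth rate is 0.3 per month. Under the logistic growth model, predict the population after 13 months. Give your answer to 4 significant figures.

A = (K − N₀)/N₀ = (949 − 127)/127 = 6.4724.
N(t) = K/(1 + A·e^(−rt)) = 949/(1 + 6.4724×e^(−0.3×13)).
e^(−3.9) = 0.020242; denominator = 1 + 6.4724×0.020242 = 1.131.
N = 949/1.131 = 839.07.

839.1 mice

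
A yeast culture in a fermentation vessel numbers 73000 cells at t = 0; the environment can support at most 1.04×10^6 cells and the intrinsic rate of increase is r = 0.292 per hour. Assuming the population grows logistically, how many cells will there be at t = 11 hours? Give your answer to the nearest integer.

A = (K − N₀)/N₀ = (1.04×10^6 − 73000)/73000 = 13.247.
N(t) = K/(1 + A·e^(−rt)) = 1.04×10^6/(1 + 13.247×e^(−0.292×11)).
e^(−3.212) = 0.040276; denominator = 1 + 13.247×0.040276 = 1.5335.
N = 1.04×10^6/1.5335 = 678179.

678179 cells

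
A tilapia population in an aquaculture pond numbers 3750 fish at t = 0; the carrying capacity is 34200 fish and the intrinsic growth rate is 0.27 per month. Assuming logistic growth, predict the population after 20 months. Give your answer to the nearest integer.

A = (K − N₀)/N₀ = (34200 − 3750)/3750 = 8.12.
N(t) = K/(1 + A·e^(−rt)) = 34200/(1 + 8.12×e^(−0.27×20)).
e^(−5.4) = 0.0045166; denominator = 1 + 8.12×0.0045166 = 1.0367.
N = 34200/1.0367 = 32990.1.

32990 fish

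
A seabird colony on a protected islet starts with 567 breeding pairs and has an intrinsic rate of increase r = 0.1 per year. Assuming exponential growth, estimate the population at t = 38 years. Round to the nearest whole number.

N(t) = N₀·e^(rt) = 567 × e^(0.1×38) = 567 × e^3.8.
e^3.8 ≈ 44.701, so N ≈ 567 × 44.701 = 25345.6.

25346 breeding pairs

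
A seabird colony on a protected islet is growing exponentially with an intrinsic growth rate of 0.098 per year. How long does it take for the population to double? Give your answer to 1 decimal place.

7.1 years

Doubling time t_d = ln(2)/r = 0.6931/0.098 = 7.0729.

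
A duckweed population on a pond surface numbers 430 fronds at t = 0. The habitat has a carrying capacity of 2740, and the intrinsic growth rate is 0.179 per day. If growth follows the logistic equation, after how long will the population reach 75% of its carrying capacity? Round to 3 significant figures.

A = (K − N₀)/N₀ = (2740 − 430)/430 = 5.3721.
Solve 2740/(1 + 5.3721·e^(−0.179t)) = 2055: 1 + 5.3721·e^(−0.179t) = 1.3333, so e^(−0.179t) = 0.0620491.
−0.179·t = ln(0.0620491) = -2.7798, so t = 2.7798/0.179 = 15.53.

15.5 days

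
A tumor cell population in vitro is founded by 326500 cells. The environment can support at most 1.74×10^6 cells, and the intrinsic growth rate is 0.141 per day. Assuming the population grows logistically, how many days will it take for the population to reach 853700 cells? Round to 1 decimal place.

A = (K − N₀)/N₀ = (1.74×10^6 − 326500)/326500 = 4.3292.
Solve 1.74×10^6/(1 + 4.3292·e^(−0.141t)) = 853700: 1 + 4.3292·e^(−0.141t) = 2.0382, so e^(−0.141t) = 0.239808.
−0.141·t = ln(0.239808) = -1.4279, so t = 1.4279/0.141 = 10.127.

10.1 days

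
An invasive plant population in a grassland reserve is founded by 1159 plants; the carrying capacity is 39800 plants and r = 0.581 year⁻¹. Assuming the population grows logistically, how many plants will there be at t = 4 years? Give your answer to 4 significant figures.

9335 plants

A = (K − N₀)/N₀ = (39800 − 1159)/1159 = 33.34.
N(t) = K/(1 + A·e^(−rt)) = 39800/(1 + 33.34×e^(−0.581×4)).
e^(−2.324) = 0.097881; denominator = 1 + 33.34×0.097881 = 4.2634.
N = 39800/4.2634 = 9335.37.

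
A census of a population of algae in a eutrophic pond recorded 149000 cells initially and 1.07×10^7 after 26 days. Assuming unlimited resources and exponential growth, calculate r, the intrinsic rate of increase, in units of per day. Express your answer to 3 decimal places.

From N(t) = N₀·e^(rt): e^(r·26) = 1.07×10^7/149000 = 71.812.
r·26 = ln(71.812) = 4.2741, so r = 4.2741/26 = 0.16439.

0.164 per day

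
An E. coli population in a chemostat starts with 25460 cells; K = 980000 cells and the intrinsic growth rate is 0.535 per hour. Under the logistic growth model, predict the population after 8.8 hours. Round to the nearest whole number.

A = (K − N₀)/N₀ = (980000 − 25460)/25460 = 37.492.
N(t) = K/(1 + A·e^(−rt)) = 980000/(1 + 37.492×e^(−0.535×8.8)).
e^(−4.708) = 0.0090228; denominator = 1 + 37.492×0.0090228 = 1.3383.
N = 980000/1.3383 = 732283.

732283 cells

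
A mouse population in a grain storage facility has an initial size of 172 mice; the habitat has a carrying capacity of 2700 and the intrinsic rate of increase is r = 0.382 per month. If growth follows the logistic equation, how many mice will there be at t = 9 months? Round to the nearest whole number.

1834 mice

A = (K − N₀)/N₀ = (2700 − 172)/172 = 14.698.
N(t) = K/(1 + A·e^(−rt)) = 2700/(1 + 14.698×e^(−0.382×9)).
e^(−3.438) = 0.032129; denominator = 1 + 14.698×0.032129 = 1.4722.
N = 2700/1.4722 = 1833.97.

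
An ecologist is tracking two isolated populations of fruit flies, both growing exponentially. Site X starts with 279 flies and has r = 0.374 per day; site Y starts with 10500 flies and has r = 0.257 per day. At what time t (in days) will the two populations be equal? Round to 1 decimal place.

Set 279·e^(0.374t) = 10500·e^(0.257t).
e^((0.374 − 0.257)t) = 10500/279 → e^(0.117·t) = 37.634.
0.117·t = ln(37.634) = 3.6279, so t = 3.6279/0.117 = 31.008.

31.0 days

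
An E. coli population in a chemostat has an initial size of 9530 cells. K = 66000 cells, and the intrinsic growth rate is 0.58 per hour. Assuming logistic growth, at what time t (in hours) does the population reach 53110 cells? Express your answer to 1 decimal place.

A = (K − N₀)/N₀ = (66000 − 9530)/9530 = 5.9255.
Solve 66000/(1 + 5.9255·e^(−0.58t)) = 53110: 1 + 5.9255·e^(−0.58t) = 1.2427, so e^(−0.58t) = 0.0409592.
−0.58·t = ln(0.0409592) = -3.1952, so t = 3.1952/0.58 = 5.5089.

5.5 hours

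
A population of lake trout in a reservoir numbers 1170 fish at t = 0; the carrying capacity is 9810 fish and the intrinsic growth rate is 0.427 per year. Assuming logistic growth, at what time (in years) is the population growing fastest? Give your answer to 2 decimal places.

Logistic growth is fastest at N = K/2 = 4905.
A = (K − N₀)/N₀ = 7.3846. Set K/(1 + A·e^(−rt)) = K/2 → A·e^(−rt) = 1.
e^(−0.427t) = 1/7.3846 = 0.135417, so t = ln(7.3846)/0.427 = 1.9994/0.427 = 4.6824.

4.68 years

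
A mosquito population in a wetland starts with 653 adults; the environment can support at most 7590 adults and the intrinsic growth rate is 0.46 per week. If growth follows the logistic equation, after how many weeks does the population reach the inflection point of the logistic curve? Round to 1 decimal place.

5.1 weeks

Logistic growth is fastest at N = K/2 = 3795.
A = (K − N₀)/N₀ = 10.623. Set K/(1 + A·e^(−rt)) = K/2 → A·e^(−rt) = 1.
e^(−0.46t) = 1/10.623 = 0.0941329, so t = ln(10.623)/0.46 = 2.363/0.46 = 5.1371.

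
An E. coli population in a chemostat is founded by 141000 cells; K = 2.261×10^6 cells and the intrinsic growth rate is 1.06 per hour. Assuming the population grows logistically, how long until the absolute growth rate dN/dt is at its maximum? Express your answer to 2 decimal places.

2.56 hours

Logistic growth is fastest at N = K/2 = 1.1305×10^6.
A = (K − N₀)/N₀ = 15.035. Set K/(1 + A·e^(−rt)) = K/2 → A·e^(−rt) = 1.
e^(−1.06t) = 1/15.035 = 0.0665094, so t = ln(15.035)/1.06 = 2.7104/1.06 = 2.557.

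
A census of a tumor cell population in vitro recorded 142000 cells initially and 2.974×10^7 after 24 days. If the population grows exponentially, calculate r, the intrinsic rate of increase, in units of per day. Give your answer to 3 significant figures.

From N(t) = N₀·e^(rt): e^(r·24) = 2.974×10^7/142000 = 209.44.
r·24 = ln(209.44) = 5.3444, so r = 5.3444/24 = 0.22268.

0.223 per day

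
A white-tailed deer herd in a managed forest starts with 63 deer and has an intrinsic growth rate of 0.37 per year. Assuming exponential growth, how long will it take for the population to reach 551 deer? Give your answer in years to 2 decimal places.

Set N₀·e^(rt) = 551: e^(0.37·t) = 551/63 = 8.746.
0.37·t = ln(8.746) = 2.1686, so t = 2.1686/0.37 = 5.8611.

5.86 years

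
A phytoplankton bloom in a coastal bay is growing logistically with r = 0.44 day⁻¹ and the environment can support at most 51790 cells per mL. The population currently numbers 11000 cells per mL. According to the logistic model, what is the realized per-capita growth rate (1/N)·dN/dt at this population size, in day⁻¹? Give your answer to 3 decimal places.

0.347 per day

(1/N)·dN/dt = r(1 − N/K) = 0.44 × (1 − 11000/51790).
= 0.44 × 0.7876 = 0.34655.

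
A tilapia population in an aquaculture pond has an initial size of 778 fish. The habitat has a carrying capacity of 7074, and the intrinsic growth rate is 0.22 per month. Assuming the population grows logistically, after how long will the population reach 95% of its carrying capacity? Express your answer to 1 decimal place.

22.9 months

A = (K − N₀)/N₀ = (7074 − 778)/778 = 8.0925.
Solve 7074/(1 + 8.0925·e^(−0.22t)) = 6720.3: 1 + 8.0925·e^(−0.22t) = 1.0526, so e^(−0.22t) = 0.00650371.
−0.22·t = ln(0.00650371) = -5.0354, so t = 5.0354/0.22 = 22.888.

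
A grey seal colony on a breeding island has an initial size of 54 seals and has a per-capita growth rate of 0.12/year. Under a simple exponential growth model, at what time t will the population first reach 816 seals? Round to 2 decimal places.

22.63 years

Set N₀·e^(rt) = 816: e^(0.12·t) = 816/54 = 15.111.
0.12·t = ln(15.111) = 2.7154, so t = 2.7154/0.12 = 22.629.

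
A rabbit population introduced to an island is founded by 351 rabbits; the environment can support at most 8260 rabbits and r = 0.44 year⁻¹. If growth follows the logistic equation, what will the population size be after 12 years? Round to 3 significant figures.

A = (K − N₀)/N₀ = (8260 − 351)/351 = 22.533.
N(t) = K/(1 + A·e^(−rt)) = 8260/(1 + 22.533×e^(−0.44×12)).
e^(−5.28) = 0.0050924; denominator = 1 + 22.533×0.0050924 = 1.1147.
N = 8260/1.1147 = 7409.76.

7410 rabbits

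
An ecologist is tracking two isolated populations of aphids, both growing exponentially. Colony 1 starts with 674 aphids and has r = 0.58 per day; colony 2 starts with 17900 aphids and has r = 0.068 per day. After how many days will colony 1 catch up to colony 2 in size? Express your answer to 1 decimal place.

6.4 days

Set 674·e^(0.58t) = 17900·e^(0.068t).
e^((0.58 − 0.068)t) = 17900/674 → e^(0.512·t) = 26.558.
0.512·t = ln(26.558) = 3.2793, so t = 3.2793/0.512 = 6.4049.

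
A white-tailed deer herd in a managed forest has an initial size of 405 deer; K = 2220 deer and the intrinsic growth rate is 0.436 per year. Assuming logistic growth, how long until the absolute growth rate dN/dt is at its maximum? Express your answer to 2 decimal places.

3.44 years

Logistic growth is fastest at N = K/2 = 1110.
A = (K − N₀)/N₀ = 4.4815. Set K/(1 + A·e^(−rt)) = K/2 → A·e^(−rt) = 1.
e^(−0.436t) = 1/4.4815 = 0.22314, so t = ln(4.4815)/0.436 = 1.5/0.436 = 3.4403.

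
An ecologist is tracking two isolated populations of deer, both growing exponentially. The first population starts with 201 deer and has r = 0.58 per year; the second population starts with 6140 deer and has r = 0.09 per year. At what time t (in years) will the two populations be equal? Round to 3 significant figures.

6.98 years

Set 201·e^(0.58t) = 6140·e^(0.09t).
e^((0.58 − 0.09)t) = 6140/201 → e^(0.49·t) = 30.547.
0.49·t = ln(30.547) = 3.4193, so t = 3.4193/0.49 = 6.9781.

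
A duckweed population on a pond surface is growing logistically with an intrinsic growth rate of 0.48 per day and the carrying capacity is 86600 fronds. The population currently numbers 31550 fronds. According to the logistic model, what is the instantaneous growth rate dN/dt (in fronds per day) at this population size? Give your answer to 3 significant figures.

9630 fronds per day

dN/dt = rN(1 − N/K) = 0.48 × 31550 × (1 − 31550/86600).
1 − 31550/86600 = 0.63568; dN/dt = 0.48 × 31550 × 0.63568 = 9626.8.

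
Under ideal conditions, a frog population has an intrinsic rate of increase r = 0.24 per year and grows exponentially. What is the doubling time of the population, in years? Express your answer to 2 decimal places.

2.89 years

Doubling time t_d = ln(2)/r = 0.6931/0.24 = 2.8881.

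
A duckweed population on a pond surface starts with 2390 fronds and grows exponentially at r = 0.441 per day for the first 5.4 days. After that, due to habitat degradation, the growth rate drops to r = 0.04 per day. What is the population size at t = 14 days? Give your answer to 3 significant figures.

Phase 1: N(5.4) = 2390·e^(0.441×5.4) = 2390·e^2.381 = 25859.9.
Phase 2 runs for 14 − 5.4 = 8.6 days at r = 0.04.
N(14) = 25859.9·e^(0.04×8.6) = 25859.9·e^0.344 = 36477.4.

36500 fronds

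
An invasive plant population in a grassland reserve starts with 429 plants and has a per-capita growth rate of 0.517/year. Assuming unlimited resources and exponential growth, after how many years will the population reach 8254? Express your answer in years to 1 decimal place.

Set N₀·e^(rt) = 8254: e^(0.517·t) = 8254/429 = 19.24.
0.517·t = ln(19.24) = 2.957, so t = 2.957/0.517 = 5.7195.

5.7 years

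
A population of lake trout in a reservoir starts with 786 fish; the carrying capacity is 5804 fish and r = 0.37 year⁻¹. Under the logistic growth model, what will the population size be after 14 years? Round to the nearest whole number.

5603 fish

A = (K − N₀)/N₀ = (5804 − 786)/786 = 6.3842.
N(t) = K/(1 + A·e^(−rt)) = 5804/(1 + 6.3842×e^(−0.37×14)).
e^(−5.18) = 0.005628; denominator = 1 + 6.3842×0.005628 = 1.0359.
N = 5804/1.0359 = 5602.69.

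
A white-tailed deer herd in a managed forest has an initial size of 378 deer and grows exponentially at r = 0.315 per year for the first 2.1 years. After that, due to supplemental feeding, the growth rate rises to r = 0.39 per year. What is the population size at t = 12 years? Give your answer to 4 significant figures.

Phase 1: N(2.1) = 378·e^(0.315×2.1) = 378·e^0.6615 = 732.449.
Phase 2 runs for 12 − 2.1 = 9.9 years at r = 0.39.
N(12) = 732.449·e^(0.39×9.9) = 732.449·e^3.861 = 34800.7.

34800 deer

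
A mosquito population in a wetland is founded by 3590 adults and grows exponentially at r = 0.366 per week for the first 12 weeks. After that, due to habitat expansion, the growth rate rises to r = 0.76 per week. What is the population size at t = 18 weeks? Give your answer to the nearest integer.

27726730 adults

Phase 1: N(12) = 3590·e^(0.366×12) = 3590·e^4.392 = 290079.
Phase 2 runs for 18 − 12 = 6 weeks at r = 0.76.
N(18) = 290079·e^(0.76×6) = 290079·e^4.56 = 2.772673×10^7.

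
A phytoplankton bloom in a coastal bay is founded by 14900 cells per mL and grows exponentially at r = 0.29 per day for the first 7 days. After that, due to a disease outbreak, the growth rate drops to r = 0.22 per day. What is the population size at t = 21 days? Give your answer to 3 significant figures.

2470000 cells per mL

Phase 1: N(7) = 14900·e^(0.29×7) = 14900·e^2.03 = 113450.
Phase 2 runs for 21 − 7 = 14 days at r = 0.22.
N(21) = 113450·e^(0.22×14) = 113450·e^3.08 = 2.468488×10^6.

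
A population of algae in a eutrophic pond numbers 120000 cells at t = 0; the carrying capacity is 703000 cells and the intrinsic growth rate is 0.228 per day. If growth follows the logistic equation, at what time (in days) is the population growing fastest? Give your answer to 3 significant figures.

Logistic growth is fastest at N = K/2 = 351500.
A = (K − N₀)/N₀ = 4.8583. Set K/(1 + A·e^(−rt)) = K/2 → A·e^(−rt) = 1.
e^(−0.228t) = 1/4.8583 = 0.205832, so t = ln(4.8583)/0.228 = 1.5807/0.228 = 6.9329.

6.93 days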